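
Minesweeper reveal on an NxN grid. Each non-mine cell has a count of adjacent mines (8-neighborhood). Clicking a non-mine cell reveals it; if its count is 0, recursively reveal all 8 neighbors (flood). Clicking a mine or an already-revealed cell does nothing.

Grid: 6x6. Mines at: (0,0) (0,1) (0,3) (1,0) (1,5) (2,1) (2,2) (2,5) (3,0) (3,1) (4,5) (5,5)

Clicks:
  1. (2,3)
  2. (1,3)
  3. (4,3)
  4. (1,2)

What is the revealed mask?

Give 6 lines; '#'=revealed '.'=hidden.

Click 1 (2,3) count=1: revealed 1 new [(2,3)] -> total=1
Click 2 (1,3) count=2: revealed 1 new [(1,3)] -> total=2
Click 3 (4,3) count=0: revealed 13 new [(3,2) (3,3) (3,4) (4,0) (4,1) (4,2) (4,3) (4,4) (5,0) (5,1) (5,2) (5,3) (5,4)] -> total=15
Click 4 (1,2) count=4: revealed 1 new [(1,2)] -> total=16

Answer: ......
..##..
...#..
..###.
#####.
#####.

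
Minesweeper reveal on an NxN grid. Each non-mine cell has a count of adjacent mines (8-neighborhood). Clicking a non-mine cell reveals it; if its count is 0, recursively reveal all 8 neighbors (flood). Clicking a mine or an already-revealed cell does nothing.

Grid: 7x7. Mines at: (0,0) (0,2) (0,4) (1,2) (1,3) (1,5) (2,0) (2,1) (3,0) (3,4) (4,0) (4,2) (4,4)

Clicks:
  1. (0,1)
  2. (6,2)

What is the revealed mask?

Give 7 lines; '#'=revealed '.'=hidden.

Click 1 (0,1) count=3: revealed 1 new [(0,1)] -> total=1
Click 2 (6,2) count=0: revealed 20 new [(2,5) (2,6) (3,5) (3,6) (4,5) (4,6) (5,0) (5,1) (5,2) (5,3) (5,4) (5,5) (5,6) (6,0) (6,1) (6,2) (6,3) (6,4) (6,5) (6,6)] -> total=21

Answer: .#.....
.......
.....##
.....##
.....##
#######
#######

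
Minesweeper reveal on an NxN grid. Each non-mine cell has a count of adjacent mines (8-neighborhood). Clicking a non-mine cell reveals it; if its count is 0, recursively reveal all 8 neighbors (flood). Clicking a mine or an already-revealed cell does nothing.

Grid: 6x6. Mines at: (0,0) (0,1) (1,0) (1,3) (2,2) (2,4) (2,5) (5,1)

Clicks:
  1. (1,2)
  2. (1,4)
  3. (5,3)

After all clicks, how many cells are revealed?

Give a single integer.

Answer: 14

Derivation:
Click 1 (1,2) count=3: revealed 1 new [(1,2)] -> total=1
Click 2 (1,4) count=3: revealed 1 new [(1,4)] -> total=2
Click 3 (5,3) count=0: revealed 12 new [(3,2) (3,3) (3,4) (3,5) (4,2) (4,3) (4,4) (4,5) (5,2) (5,3) (5,4) (5,5)] -> total=14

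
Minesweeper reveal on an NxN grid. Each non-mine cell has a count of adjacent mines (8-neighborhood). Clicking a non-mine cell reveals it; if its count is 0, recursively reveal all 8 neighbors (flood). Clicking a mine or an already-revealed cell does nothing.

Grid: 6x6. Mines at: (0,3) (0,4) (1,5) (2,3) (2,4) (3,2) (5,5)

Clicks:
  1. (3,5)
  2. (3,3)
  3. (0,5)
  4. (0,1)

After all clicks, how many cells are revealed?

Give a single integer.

Click 1 (3,5) count=1: revealed 1 new [(3,5)] -> total=1
Click 2 (3,3) count=3: revealed 1 new [(3,3)] -> total=2
Click 3 (0,5) count=2: revealed 1 new [(0,5)] -> total=3
Click 4 (0,1) count=0: revealed 21 new [(0,0) (0,1) (0,2) (1,0) (1,1) (1,2) (2,0) (2,1) (2,2) (3,0) (3,1) (4,0) (4,1) (4,2) (4,3) (4,4) (5,0) (5,1) (5,2) (5,3) (5,4)] -> total=24

Answer: 24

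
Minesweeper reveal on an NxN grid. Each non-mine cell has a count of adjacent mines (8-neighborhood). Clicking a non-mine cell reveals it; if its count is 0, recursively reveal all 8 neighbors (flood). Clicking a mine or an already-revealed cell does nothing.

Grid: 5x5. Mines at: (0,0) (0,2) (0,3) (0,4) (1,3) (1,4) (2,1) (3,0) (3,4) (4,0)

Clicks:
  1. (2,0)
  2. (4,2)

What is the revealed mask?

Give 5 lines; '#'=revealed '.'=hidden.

Click 1 (2,0) count=2: revealed 1 new [(2,0)] -> total=1
Click 2 (4,2) count=0: revealed 6 new [(3,1) (3,2) (3,3) (4,1) (4,2) (4,3)] -> total=7

Answer: .....
.....
#....
.###.
.###.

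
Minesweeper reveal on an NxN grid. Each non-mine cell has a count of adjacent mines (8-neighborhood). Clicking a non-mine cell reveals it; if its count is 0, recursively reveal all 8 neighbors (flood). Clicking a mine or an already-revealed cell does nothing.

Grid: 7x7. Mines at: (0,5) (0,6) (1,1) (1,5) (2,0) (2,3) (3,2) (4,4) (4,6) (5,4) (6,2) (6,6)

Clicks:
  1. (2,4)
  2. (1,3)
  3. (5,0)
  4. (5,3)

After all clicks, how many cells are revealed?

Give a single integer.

Click 1 (2,4) count=2: revealed 1 new [(2,4)] -> total=1
Click 2 (1,3) count=1: revealed 1 new [(1,3)] -> total=2
Click 3 (5,0) count=0: revealed 8 new [(3,0) (3,1) (4,0) (4,1) (5,0) (5,1) (6,0) (6,1)] -> total=10
Click 4 (5,3) count=3: revealed 1 new [(5,3)] -> total=11

Answer: 11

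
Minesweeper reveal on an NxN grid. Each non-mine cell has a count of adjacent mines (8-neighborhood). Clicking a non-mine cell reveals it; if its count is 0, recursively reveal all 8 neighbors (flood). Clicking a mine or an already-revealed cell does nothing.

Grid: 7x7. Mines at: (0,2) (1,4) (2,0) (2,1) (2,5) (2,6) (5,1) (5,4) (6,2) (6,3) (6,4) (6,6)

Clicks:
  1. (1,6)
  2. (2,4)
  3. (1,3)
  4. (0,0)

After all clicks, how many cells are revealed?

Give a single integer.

Answer: 7

Derivation:
Click 1 (1,6) count=2: revealed 1 new [(1,6)] -> total=1
Click 2 (2,4) count=2: revealed 1 new [(2,4)] -> total=2
Click 3 (1,3) count=2: revealed 1 new [(1,3)] -> total=3
Click 4 (0,0) count=0: revealed 4 new [(0,0) (0,1) (1,0) (1,1)] -> total=7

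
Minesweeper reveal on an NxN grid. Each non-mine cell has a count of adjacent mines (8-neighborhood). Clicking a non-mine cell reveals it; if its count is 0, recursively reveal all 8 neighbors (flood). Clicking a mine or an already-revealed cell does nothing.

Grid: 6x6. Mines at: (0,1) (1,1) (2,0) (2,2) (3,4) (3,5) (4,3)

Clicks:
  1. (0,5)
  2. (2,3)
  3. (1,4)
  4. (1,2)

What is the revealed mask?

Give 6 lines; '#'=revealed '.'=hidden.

Click 1 (0,5) count=0: revealed 11 new [(0,2) (0,3) (0,4) (0,5) (1,2) (1,3) (1,4) (1,5) (2,3) (2,4) (2,5)] -> total=11
Click 2 (2,3) count=2: revealed 0 new [(none)] -> total=11
Click 3 (1,4) count=0: revealed 0 new [(none)] -> total=11
Click 4 (1,2) count=3: revealed 0 new [(none)] -> total=11

Answer: ..####
..####
...###
......
......
......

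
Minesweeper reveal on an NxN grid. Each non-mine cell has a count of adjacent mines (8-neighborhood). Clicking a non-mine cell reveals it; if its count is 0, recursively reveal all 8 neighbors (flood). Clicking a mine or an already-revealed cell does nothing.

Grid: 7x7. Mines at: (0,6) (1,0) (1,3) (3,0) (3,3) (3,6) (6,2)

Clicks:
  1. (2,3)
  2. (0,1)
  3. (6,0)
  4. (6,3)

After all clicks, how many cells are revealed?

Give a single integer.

Answer: 9

Derivation:
Click 1 (2,3) count=2: revealed 1 new [(2,3)] -> total=1
Click 2 (0,1) count=1: revealed 1 new [(0,1)] -> total=2
Click 3 (6,0) count=0: revealed 6 new [(4,0) (4,1) (5,0) (5,1) (6,0) (6,1)] -> total=8
Click 4 (6,3) count=1: revealed 1 new [(6,3)] -> total=9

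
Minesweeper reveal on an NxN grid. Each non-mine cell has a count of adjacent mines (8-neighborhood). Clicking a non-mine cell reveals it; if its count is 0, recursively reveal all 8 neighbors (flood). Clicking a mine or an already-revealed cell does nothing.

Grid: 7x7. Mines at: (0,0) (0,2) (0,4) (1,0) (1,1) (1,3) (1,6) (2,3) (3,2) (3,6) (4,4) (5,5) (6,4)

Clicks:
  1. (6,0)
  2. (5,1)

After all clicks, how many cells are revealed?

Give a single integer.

Click 1 (6,0) count=0: revealed 16 new [(2,0) (2,1) (3,0) (3,1) (4,0) (4,1) (4,2) (4,3) (5,0) (5,1) (5,2) (5,3) (6,0) (6,1) (6,2) (6,3)] -> total=16
Click 2 (5,1) count=0: revealed 0 new [(none)] -> total=16

Answer: 16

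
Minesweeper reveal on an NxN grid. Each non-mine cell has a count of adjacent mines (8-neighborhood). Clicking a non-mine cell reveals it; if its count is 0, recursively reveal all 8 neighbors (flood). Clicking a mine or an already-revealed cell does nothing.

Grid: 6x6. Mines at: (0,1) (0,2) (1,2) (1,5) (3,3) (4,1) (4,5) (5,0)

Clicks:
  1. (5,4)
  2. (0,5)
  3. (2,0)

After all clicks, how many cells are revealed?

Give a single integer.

Answer: 8

Derivation:
Click 1 (5,4) count=1: revealed 1 new [(5,4)] -> total=1
Click 2 (0,5) count=1: revealed 1 new [(0,5)] -> total=2
Click 3 (2,0) count=0: revealed 6 new [(1,0) (1,1) (2,0) (2,1) (3,0) (3,1)] -> total=8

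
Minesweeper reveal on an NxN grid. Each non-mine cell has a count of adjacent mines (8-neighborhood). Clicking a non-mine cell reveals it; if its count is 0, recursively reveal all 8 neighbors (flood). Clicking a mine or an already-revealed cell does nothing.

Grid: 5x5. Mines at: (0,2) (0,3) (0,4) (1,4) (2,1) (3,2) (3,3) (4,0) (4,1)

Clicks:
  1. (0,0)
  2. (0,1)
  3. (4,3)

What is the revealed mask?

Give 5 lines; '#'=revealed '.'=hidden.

Click 1 (0,0) count=0: revealed 4 new [(0,0) (0,1) (1,0) (1,1)] -> total=4
Click 2 (0,1) count=1: revealed 0 new [(none)] -> total=4
Click 3 (4,3) count=2: revealed 1 new [(4,3)] -> total=5

Answer: ##...
##...
.....
.....
...#.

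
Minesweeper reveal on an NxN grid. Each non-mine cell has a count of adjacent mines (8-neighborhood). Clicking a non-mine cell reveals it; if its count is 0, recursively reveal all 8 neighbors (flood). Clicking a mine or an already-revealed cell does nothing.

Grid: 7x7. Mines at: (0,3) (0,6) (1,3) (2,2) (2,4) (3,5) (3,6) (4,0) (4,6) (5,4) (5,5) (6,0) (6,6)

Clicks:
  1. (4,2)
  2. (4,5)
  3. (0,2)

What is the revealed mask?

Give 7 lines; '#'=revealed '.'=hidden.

Answer: ..#....
.......
.......
.###...
.###.#.
.###...
.###...

Derivation:
Click 1 (4,2) count=0: revealed 12 new [(3,1) (3,2) (3,3) (4,1) (4,2) (4,3) (5,1) (5,2) (5,3) (6,1) (6,2) (6,3)] -> total=12
Click 2 (4,5) count=5: revealed 1 new [(4,5)] -> total=13
Click 3 (0,2) count=2: revealed 1 new [(0,2)] -> total=14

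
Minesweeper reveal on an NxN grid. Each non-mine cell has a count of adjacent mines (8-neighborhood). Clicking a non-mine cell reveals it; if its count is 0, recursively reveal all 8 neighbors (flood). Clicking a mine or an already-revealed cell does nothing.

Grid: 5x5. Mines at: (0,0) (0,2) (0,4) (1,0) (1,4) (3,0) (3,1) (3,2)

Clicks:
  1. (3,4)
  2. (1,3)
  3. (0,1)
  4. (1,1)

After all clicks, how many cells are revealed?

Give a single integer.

Click 1 (3,4) count=0: revealed 6 new [(2,3) (2,4) (3,3) (3,4) (4,3) (4,4)] -> total=6
Click 2 (1,3) count=3: revealed 1 new [(1,3)] -> total=7
Click 3 (0,1) count=3: revealed 1 new [(0,1)] -> total=8
Click 4 (1,1) count=3: revealed 1 new [(1,1)] -> total=9

Answer: 9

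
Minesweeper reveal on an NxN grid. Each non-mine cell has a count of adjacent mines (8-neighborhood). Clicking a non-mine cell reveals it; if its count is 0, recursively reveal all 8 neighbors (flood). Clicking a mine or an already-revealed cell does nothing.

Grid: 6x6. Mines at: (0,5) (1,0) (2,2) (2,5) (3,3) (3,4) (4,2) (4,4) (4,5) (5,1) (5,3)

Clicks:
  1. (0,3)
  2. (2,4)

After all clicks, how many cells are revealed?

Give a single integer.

Answer: 9

Derivation:
Click 1 (0,3) count=0: revealed 8 new [(0,1) (0,2) (0,3) (0,4) (1,1) (1,2) (1,3) (1,4)] -> total=8
Click 2 (2,4) count=3: revealed 1 new [(2,4)] -> total=9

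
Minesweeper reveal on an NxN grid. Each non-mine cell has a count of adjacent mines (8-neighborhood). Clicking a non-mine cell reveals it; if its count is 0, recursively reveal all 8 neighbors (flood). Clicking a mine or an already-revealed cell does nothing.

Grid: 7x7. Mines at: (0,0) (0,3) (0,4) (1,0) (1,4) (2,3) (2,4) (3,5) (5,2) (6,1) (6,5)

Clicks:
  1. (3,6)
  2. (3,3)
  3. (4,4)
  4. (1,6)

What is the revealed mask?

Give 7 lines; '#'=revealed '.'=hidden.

Answer: .....##
.....##
.....##
...#..#
....#..
.......
.......

Derivation:
Click 1 (3,6) count=1: revealed 1 new [(3,6)] -> total=1
Click 2 (3,3) count=2: revealed 1 new [(3,3)] -> total=2
Click 3 (4,4) count=1: revealed 1 new [(4,4)] -> total=3
Click 4 (1,6) count=0: revealed 6 new [(0,5) (0,6) (1,5) (1,6) (2,5) (2,6)] -> total=9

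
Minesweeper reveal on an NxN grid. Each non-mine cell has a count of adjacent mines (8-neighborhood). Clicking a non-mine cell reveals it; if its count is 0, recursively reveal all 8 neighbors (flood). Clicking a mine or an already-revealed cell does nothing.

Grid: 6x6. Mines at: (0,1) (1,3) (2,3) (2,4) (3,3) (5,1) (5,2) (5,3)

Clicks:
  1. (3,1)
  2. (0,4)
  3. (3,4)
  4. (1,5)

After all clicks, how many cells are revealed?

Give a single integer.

Answer: 15

Derivation:
Click 1 (3,1) count=0: revealed 12 new [(1,0) (1,1) (1,2) (2,0) (2,1) (2,2) (3,0) (3,1) (3,2) (4,0) (4,1) (4,2)] -> total=12
Click 2 (0,4) count=1: revealed 1 new [(0,4)] -> total=13
Click 3 (3,4) count=3: revealed 1 new [(3,4)] -> total=14
Click 4 (1,5) count=1: revealed 1 new [(1,5)] -> total=15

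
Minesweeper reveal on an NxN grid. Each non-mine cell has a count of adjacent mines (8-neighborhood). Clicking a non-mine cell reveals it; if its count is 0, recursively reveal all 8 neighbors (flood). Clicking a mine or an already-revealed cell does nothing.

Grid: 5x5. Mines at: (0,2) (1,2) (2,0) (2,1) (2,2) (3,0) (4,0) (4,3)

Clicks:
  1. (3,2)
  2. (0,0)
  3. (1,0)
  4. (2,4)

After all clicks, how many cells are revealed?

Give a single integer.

Answer: 13

Derivation:
Click 1 (3,2) count=3: revealed 1 new [(3,2)] -> total=1
Click 2 (0,0) count=0: revealed 4 new [(0,0) (0,1) (1,0) (1,1)] -> total=5
Click 3 (1,0) count=2: revealed 0 new [(none)] -> total=5
Click 4 (2,4) count=0: revealed 8 new [(0,3) (0,4) (1,3) (1,4) (2,3) (2,4) (3,3) (3,4)] -> total=13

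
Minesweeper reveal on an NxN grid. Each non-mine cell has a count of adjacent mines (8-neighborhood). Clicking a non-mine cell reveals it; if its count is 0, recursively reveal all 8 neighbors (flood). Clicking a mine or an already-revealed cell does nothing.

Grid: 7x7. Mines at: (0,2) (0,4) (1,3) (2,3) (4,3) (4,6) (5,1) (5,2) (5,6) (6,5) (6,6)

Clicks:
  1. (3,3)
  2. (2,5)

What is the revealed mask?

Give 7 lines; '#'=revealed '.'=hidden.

Answer: .....##
....###
....###
...####
.......
.......
.......

Derivation:
Click 1 (3,3) count=2: revealed 1 new [(3,3)] -> total=1
Click 2 (2,5) count=0: revealed 11 new [(0,5) (0,6) (1,4) (1,5) (1,6) (2,4) (2,5) (2,6) (3,4) (3,5) (3,6)] -> total=12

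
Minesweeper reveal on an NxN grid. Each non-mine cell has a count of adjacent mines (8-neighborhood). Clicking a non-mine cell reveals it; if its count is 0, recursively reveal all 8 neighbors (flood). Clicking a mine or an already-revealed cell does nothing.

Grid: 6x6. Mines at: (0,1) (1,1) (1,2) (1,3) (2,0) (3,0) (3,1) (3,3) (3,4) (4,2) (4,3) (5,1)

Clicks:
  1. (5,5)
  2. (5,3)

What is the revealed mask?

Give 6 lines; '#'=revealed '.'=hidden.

Click 1 (5,5) count=0: revealed 4 new [(4,4) (4,5) (5,4) (5,5)] -> total=4
Click 2 (5,3) count=2: revealed 1 new [(5,3)] -> total=5

Answer: ......
......
......
......
....##
...###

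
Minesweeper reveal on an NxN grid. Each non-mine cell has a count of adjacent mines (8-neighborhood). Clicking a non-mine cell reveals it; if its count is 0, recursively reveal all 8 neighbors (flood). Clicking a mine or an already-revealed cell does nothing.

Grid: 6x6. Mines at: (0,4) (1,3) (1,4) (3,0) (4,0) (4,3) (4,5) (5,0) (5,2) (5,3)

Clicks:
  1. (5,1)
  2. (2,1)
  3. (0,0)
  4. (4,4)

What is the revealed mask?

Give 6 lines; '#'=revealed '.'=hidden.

Answer: ###...
###...
###...
......
....#.
.#....

Derivation:
Click 1 (5,1) count=3: revealed 1 new [(5,1)] -> total=1
Click 2 (2,1) count=1: revealed 1 new [(2,1)] -> total=2
Click 3 (0,0) count=0: revealed 8 new [(0,0) (0,1) (0,2) (1,0) (1,1) (1,2) (2,0) (2,2)] -> total=10
Click 4 (4,4) count=3: revealed 1 new [(4,4)] -> total=11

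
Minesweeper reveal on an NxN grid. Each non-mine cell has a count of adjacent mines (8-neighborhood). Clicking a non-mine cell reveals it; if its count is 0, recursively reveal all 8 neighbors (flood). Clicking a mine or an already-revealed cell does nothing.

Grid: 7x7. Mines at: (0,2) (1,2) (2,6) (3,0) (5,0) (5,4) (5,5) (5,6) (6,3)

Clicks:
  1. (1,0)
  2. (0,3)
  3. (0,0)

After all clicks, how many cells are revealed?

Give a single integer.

Click 1 (1,0) count=0: revealed 6 new [(0,0) (0,1) (1,0) (1,1) (2,0) (2,1)] -> total=6
Click 2 (0,3) count=2: revealed 1 new [(0,3)] -> total=7
Click 3 (0,0) count=0: revealed 0 new [(none)] -> total=7

Answer: 7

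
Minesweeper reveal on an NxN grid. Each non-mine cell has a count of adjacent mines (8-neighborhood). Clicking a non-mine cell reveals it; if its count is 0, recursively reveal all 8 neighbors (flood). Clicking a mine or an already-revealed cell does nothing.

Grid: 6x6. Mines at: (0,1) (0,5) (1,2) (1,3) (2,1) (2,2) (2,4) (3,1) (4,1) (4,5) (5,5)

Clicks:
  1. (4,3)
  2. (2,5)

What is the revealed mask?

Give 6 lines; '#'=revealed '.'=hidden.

Click 1 (4,3) count=0: revealed 9 new [(3,2) (3,3) (3,4) (4,2) (4,3) (4,4) (5,2) (5,3) (5,4)] -> total=9
Click 2 (2,5) count=1: revealed 1 new [(2,5)] -> total=10

Answer: ......
......
.....#
..###.
..###.
..###.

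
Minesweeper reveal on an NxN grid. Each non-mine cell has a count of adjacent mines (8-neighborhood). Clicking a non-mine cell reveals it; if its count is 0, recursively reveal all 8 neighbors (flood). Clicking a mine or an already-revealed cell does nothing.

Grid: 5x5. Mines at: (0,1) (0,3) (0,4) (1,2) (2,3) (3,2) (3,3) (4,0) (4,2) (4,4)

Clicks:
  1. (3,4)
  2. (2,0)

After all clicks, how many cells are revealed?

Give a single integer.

Answer: 7

Derivation:
Click 1 (3,4) count=3: revealed 1 new [(3,4)] -> total=1
Click 2 (2,0) count=0: revealed 6 new [(1,0) (1,1) (2,0) (2,1) (3,0) (3,1)] -> total=7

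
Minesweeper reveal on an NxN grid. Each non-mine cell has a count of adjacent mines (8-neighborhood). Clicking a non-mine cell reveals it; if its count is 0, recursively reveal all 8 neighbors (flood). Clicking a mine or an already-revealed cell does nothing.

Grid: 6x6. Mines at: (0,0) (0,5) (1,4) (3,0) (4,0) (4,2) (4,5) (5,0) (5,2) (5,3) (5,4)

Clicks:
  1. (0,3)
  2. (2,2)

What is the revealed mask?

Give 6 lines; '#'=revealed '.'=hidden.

Answer: .###..
.###..
.###..
.###..
......
......

Derivation:
Click 1 (0,3) count=1: revealed 1 new [(0,3)] -> total=1
Click 2 (2,2) count=0: revealed 11 new [(0,1) (0,2) (1,1) (1,2) (1,3) (2,1) (2,2) (2,3) (3,1) (3,2) (3,3)] -> total=12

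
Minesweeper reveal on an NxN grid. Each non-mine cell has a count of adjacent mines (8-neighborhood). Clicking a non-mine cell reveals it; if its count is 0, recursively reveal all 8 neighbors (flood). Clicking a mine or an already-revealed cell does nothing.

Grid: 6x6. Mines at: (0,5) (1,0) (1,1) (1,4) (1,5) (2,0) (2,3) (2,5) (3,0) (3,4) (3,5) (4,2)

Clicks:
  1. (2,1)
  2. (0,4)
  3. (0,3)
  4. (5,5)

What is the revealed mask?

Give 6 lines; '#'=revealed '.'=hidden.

Answer: ...##.
......
.#....
......
...###
...###

Derivation:
Click 1 (2,1) count=4: revealed 1 new [(2,1)] -> total=1
Click 2 (0,4) count=3: revealed 1 new [(0,4)] -> total=2
Click 3 (0,3) count=1: revealed 1 new [(0,3)] -> total=3
Click 4 (5,5) count=0: revealed 6 new [(4,3) (4,4) (4,5) (5,3) (5,4) (5,5)] -> total=9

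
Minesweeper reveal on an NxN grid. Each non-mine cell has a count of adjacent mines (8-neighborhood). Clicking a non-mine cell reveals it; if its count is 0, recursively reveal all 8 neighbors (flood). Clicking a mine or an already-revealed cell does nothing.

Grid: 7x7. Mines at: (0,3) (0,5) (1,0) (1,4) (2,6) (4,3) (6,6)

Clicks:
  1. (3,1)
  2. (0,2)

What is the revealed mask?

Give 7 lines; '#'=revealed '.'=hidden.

Click 1 (3,1) count=0: revealed 26 new [(1,1) (1,2) (1,3) (2,0) (2,1) (2,2) (2,3) (3,0) (3,1) (3,2) (3,3) (4,0) (4,1) (4,2) (5,0) (5,1) (5,2) (5,3) (5,4) (5,5) (6,0) (6,1) (6,2) (6,3) (6,4) (6,5)] -> total=26
Click 2 (0,2) count=1: revealed 1 new [(0,2)] -> total=27

Answer: ..#....
.###...
####...
####...
###....
######.
######.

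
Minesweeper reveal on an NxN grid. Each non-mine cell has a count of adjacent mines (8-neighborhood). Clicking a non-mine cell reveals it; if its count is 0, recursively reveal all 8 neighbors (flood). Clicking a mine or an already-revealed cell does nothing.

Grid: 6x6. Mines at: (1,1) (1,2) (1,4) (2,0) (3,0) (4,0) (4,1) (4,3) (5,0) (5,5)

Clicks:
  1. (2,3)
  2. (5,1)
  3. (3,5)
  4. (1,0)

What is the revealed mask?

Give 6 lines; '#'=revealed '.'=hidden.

Answer: ......
#.....
...###
....##
....##
.#....

Derivation:
Click 1 (2,3) count=2: revealed 1 new [(2,3)] -> total=1
Click 2 (5,1) count=3: revealed 1 new [(5,1)] -> total=2
Click 3 (3,5) count=0: revealed 6 new [(2,4) (2,5) (3,4) (3,5) (4,4) (4,5)] -> total=8
Click 4 (1,0) count=2: revealed 1 new [(1,0)] -> total=9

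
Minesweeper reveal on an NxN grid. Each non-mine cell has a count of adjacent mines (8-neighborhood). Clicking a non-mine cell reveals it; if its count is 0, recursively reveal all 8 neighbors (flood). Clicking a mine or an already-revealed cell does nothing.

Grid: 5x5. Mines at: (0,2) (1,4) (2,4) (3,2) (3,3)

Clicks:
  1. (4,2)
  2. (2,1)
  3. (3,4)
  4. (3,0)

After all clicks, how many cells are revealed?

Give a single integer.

Click 1 (4,2) count=2: revealed 1 new [(4,2)] -> total=1
Click 2 (2,1) count=1: revealed 1 new [(2,1)] -> total=2
Click 3 (3,4) count=2: revealed 1 new [(3,4)] -> total=3
Click 4 (3,0) count=0: revealed 9 new [(0,0) (0,1) (1,0) (1,1) (2,0) (3,0) (3,1) (4,0) (4,1)] -> total=12

Answer: 12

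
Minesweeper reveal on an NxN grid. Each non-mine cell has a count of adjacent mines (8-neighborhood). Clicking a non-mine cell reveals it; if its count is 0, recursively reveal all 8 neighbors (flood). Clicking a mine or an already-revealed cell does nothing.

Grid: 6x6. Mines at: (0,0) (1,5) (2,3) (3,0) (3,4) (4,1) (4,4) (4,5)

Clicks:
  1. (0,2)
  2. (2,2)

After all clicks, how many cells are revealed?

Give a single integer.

Click 1 (0,2) count=0: revealed 8 new [(0,1) (0,2) (0,3) (0,4) (1,1) (1,2) (1,3) (1,4)] -> total=8
Click 2 (2,2) count=1: revealed 1 new [(2,2)] -> total=9

Answer: 9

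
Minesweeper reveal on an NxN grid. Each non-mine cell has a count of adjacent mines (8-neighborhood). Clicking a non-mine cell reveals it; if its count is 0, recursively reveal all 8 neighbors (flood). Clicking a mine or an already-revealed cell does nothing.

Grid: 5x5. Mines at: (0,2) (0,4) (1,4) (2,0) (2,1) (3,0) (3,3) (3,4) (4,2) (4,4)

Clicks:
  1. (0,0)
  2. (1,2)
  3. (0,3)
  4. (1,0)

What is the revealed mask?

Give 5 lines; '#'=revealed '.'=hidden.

Answer: ##.#.
###..
.....
.....
.....

Derivation:
Click 1 (0,0) count=0: revealed 4 new [(0,0) (0,1) (1,0) (1,1)] -> total=4
Click 2 (1,2) count=2: revealed 1 new [(1,2)] -> total=5
Click 3 (0,3) count=3: revealed 1 new [(0,3)] -> total=6
Click 4 (1,0) count=2: revealed 0 new [(none)] -> total=6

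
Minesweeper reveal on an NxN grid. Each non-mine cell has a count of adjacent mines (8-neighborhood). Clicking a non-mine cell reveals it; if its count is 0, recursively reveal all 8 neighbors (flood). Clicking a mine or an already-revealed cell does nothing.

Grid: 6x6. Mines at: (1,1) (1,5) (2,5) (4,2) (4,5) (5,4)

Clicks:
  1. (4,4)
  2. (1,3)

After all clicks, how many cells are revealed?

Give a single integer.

Answer: 13

Derivation:
Click 1 (4,4) count=2: revealed 1 new [(4,4)] -> total=1
Click 2 (1,3) count=0: revealed 12 new [(0,2) (0,3) (0,4) (1,2) (1,3) (1,4) (2,2) (2,3) (2,4) (3,2) (3,3) (3,4)] -> total=13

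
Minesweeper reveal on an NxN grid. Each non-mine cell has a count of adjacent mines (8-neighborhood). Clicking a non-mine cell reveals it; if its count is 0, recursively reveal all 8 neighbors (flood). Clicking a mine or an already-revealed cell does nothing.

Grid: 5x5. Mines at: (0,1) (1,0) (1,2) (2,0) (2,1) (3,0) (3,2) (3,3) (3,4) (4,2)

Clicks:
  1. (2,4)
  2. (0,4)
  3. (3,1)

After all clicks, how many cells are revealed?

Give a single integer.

Click 1 (2,4) count=2: revealed 1 new [(2,4)] -> total=1
Click 2 (0,4) count=0: revealed 5 new [(0,3) (0,4) (1,3) (1,4) (2,3)] -> total=6
Click 3 (3,1) count=5: revealed 1 new [(3,1)] -> total=7

Answer: 7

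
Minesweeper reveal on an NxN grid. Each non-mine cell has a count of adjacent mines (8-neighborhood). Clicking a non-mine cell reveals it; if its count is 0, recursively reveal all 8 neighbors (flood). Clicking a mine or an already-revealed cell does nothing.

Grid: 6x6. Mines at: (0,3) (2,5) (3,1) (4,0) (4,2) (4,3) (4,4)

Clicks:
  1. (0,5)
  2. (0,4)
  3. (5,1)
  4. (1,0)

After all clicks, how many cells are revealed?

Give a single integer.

Click 1 (0,5) count=0: revealed 4 new [(0,4) (0,5) (1,4) (1,5)] -> total=4
Click 2 (0,4) count=1: revealed 0 new [(none)] -> total=4
Click 3 (5,1) count=2: revealed 1 new [(5,1)] -> total=5
Click 4 (1,0) count=0: revealed 9 new [(0,0) (0,1) (0,2) (1,0) (1,1) (1,2) (2,0) (2,1) (2,2)] -> total=14

Answer: 14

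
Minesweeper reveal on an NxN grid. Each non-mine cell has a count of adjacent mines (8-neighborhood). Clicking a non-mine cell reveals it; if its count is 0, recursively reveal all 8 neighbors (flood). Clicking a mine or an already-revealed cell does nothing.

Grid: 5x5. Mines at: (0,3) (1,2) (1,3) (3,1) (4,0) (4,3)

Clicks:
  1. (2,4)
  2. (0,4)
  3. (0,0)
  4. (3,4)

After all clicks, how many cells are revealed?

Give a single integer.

Click 1 (2,4) count=1: revealed 1 new [(2,4)] -> total=1
Click 2 (0,4) count=2: revealed 1 new [(0,4)] -> total=2
Click 3 (0,0) count=0: revealed 6 new [(0,0) (0,1) (1,0) (1,1) (2,0) (2,1)] -> total=8
Click 4 (3,4) count=1: revealed 1 new [(3,4)] -> total=9

Answer: 9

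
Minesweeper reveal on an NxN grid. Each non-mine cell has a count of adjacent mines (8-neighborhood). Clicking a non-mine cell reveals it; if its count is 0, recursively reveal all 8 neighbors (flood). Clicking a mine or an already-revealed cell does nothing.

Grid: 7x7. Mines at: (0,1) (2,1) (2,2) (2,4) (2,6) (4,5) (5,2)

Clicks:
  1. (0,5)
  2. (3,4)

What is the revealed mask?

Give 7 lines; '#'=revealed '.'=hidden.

Answer: ..#####
..#####
.......
....#..
.......
.......
.......

Derivation:
Click 1 (0,5) count=0: revealed 10 new [(0,2) (0,3) (0,4) (0,5) (0,6) (1,2) (1,3) (1,4) (1,5) (1,6)] -> total=10
Click 2 (3,4) count=2: revealed 1 new [(3,4)] -> total=11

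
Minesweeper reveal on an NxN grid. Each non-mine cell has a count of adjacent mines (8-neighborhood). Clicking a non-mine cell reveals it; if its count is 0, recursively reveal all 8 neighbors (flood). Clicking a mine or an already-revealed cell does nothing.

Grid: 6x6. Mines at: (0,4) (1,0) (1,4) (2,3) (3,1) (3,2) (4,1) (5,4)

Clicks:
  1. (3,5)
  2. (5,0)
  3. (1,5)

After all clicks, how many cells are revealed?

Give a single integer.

Answer: 8

Derivation:
Click 1 (3,5) count=0: revealed 6 new [(2,4) (2,5) (3,4) (3,5) (4,4) (4,5)] -> total=6
Click 2 (5,0) count=1: revealed 1 new [(5,0)] -> total=7
Click 3 (1,5) count=2: revealed 1 new [(1,5)] -> total=8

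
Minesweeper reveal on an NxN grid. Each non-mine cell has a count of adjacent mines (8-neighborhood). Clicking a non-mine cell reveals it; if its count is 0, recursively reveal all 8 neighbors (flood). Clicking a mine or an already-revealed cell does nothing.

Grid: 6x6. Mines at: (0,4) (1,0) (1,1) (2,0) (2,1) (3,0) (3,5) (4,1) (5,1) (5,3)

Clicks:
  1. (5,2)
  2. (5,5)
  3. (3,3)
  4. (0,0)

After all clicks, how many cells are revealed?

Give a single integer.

Answer: 17

Derivation:
Click 1 (5,2) count=3: revealed 1 new [(5,2)] -> total=1
Click 2 (5,5) count=0: revealed 4 new [(4,4) (4,5) (5,4) (5,5)] -> total=5
Click 3 (3,3) count=0: revealed 11 new [(1,2) (1,3) (1,4) (2,2) (2,3) (2,4) (3,2) (3,3) (3,4) (4,2) (4,3)] -> total=16
Click 4 (0,0) count=2: revealed 1 new [(0,0)] -> total=17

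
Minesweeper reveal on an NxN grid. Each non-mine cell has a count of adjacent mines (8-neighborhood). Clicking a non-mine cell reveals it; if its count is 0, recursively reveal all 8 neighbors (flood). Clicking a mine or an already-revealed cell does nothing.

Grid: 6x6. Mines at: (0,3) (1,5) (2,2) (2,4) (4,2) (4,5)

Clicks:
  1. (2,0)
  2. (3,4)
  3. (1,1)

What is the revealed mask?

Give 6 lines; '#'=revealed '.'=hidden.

Click 1 (2,0) count=0: revealed 14 new [(0,0) (0,1) (0,2) (1,0) (1,1) (1,2) (2,0) (2,1) (3,0) (3,1) (4,0) (4,1) (5,0) (5,1)] -> total=14
Click 2 (3,4) count=2: revealed 1 new [(3,4)] -> total=15
Click 3 (1,1) count=1: revealed 0 new [(none)] -> total=15

Answer: ###...
###...
##....
##..#.
##....
##....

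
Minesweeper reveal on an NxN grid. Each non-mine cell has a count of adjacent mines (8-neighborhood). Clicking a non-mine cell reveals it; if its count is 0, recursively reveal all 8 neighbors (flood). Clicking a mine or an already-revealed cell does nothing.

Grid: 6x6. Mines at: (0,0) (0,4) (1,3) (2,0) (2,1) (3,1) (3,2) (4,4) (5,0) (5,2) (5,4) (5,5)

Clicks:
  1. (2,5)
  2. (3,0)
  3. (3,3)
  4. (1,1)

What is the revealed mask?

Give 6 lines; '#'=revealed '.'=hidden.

Click 1 (2,5) count=0: revealed 6 new [(1,4) (1,5) (2,4) (2,5) (3,4) (3,5)] -> total=6
Click 2 (3,0) count=3: revealed 1 new [(3,0)] -> total=7
Click 3 (3,3) count=2: revealed 1 new [(3,3)] -> total=8
Click 4 (1,1) count=3: revealed 1 new [(1,1)] -> total=9

Answer: ......
.#..##
....##
#..###
......
......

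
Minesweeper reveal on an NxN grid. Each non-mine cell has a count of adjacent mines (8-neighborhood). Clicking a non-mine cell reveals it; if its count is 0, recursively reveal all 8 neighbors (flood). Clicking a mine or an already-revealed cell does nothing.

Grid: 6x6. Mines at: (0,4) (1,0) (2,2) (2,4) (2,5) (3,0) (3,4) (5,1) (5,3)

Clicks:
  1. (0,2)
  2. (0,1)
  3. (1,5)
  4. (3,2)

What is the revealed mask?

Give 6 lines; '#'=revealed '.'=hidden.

Click 1 (0,2) count=0: revealed 6 new [(0,1) (0,2) (0,3) (1,1) (1,2) (1,3)] -> total=6
Click 2 (0,1) count=1: revealed 0 new [(none)] -> total=6
Click 3 (1,5) count=3: revealed 1 new [(1,5)] -> total=7
Click 4 (3,2) count=1: revealed 1 new [(3,2)] -> total=8

Answer: .###..
.###.#
......
..#...
......
......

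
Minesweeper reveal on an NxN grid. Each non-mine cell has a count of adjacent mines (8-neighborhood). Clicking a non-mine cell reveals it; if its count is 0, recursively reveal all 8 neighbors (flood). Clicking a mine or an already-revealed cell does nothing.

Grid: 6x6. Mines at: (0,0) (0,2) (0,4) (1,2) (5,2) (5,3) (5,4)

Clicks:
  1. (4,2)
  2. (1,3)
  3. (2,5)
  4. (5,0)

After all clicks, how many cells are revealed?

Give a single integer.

Click 1 (4,2) count=2: revealed 1 new [(4,2)] -> total=1
Click 2 (1,3) count=3: revealed 1 new [(1,3)] -> total=2
Click 3 (2,5) count=0: revealed 23 new [(1,0) (1,1) (1,4) (1,5) (2,0) (2,1) (2,2) (2,3) (2,4) (2,5) (3,0) (3,1) (3,2) (3,3) (3,4) (3,5) (4,0) (4,1) (4,3) (4,4) (4,5) (5,0) (5,1)] -> total=25
Click 4 (5,0) count=0: revealed 0 new [(none)] -> total=25

Answer: 25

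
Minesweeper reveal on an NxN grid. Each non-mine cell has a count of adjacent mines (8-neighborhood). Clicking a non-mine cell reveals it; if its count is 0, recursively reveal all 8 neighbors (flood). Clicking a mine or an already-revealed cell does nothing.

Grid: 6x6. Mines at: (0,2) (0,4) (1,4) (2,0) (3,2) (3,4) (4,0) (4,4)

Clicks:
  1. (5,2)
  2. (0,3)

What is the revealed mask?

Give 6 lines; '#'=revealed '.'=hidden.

Answer: ...#..
......
......
......
.###..
.###..

Derivation:
Click 1 (5,2) count=0: revealed 6 new [(4,1) (4,2) (4,3) (5,1) (5,2) (5,3)] -> total=6
Click 2 (0,3) count=3: revealed 1 new [(0,3)] -> total=7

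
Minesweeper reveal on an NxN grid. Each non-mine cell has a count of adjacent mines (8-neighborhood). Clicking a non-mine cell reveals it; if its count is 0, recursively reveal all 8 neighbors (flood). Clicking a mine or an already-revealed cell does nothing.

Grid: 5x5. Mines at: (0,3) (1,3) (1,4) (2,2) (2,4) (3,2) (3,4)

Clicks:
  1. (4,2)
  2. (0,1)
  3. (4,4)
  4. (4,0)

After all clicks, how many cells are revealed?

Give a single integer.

Click 1 (4,2) count=1: revealed 1 new [(4,2)] -> total=1
Click 2 (0,1) count=0: revealed 12 new [(0,0) (0,1) (0,2) (1,0) (1,1) (1,2) (2,0) (2,1) (3,0) (3,1) (4,0) (4,1)] -> total=13
Click 3 (4,4) count=1: revealed 1 new [(4,4)] -> total=14
Click 4 (4,0) count=0: revealed 0 new [(none)] -> total=14

Answer: 14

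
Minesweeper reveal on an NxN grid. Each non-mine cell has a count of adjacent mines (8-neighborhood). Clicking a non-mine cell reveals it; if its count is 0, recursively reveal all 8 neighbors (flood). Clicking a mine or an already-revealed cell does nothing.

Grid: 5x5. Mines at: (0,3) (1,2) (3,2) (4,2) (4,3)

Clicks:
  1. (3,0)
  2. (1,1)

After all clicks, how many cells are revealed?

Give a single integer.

Answer: 10

Derivation:
Click 1 (3,0) count=0: revealed 10 new [(0,0) (0,1) (1,0) (1,1) (2,0) (2,1) (3,0) (3,1) (4,0) (4,1)] -> total=10
Click 2 (1,1) count=1: revealed 0 new [(none)] -> total=10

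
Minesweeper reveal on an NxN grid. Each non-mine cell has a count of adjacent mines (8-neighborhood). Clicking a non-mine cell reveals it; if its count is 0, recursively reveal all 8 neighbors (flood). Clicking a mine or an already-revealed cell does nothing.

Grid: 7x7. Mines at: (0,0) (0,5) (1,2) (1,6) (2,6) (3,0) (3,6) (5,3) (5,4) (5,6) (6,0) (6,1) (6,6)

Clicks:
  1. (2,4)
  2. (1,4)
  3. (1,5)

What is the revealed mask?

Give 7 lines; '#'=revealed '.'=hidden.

Click 1 (2,4) count=0: revealed 18 new [(1,3) (1,4) (1,5) (2,1) (2,2) (2,3) (2,4) (2,5) (3,1) (3,2) (3,3) (3,4) (3,5) (4,1) (4,2) (4,3) (4,4) (4,5)] -> total=18
Click 2 (1,4) count=1: revealed 0 new [(none)] -> total=18
Click 3 (1,5) count=3: revealed 0 new [(none)] -> total=18

Answer: .......
...###.
.#####.
.#####.
.#####.
.......
.......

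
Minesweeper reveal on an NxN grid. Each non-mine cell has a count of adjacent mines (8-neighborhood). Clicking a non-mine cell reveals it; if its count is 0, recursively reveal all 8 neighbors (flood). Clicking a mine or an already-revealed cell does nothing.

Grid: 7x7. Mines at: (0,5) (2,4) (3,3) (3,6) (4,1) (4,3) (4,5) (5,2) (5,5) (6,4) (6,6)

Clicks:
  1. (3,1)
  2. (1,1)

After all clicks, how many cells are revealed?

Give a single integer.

Answer: 17

Derivation:
Click 1 (3,1) count=1: revealed 1 new [(3,1)] -> total=1
Click 2 (1,1) count=0: revealed 16 new [(0,0) (0,1) (0,2) (0,3) (0,4) (1,0) (1,1) (1,2) (1,3) (1,4) (2,0) (2,1) (2,2) (2,3) (3,0) (3,2)] -> total=17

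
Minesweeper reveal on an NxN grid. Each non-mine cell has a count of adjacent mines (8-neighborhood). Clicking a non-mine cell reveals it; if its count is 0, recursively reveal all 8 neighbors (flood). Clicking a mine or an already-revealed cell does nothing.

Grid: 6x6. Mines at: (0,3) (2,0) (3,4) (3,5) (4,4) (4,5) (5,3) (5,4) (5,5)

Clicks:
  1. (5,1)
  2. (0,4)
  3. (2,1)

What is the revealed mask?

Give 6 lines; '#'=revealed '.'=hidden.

Answer: ....#.
.###..
.###..
####..
####..
###...

Derivation:
Click 1 (5,1) count=0: revealed 17 new [(1,1) (1,2) (1,3) (2,1) (2,2) (2,3) (3,0) (3,1) (3,2) (3,3) (4,0) (4,1) (4,2) (4,3) (5,0) (5,1) (5,2)] -> total=17
Click 2 (0,4) count=1: revealed 1 new [(0,4)] -> total=18
Click 3 (2,1) count=1: revealed 0 new [(none)] -> total=18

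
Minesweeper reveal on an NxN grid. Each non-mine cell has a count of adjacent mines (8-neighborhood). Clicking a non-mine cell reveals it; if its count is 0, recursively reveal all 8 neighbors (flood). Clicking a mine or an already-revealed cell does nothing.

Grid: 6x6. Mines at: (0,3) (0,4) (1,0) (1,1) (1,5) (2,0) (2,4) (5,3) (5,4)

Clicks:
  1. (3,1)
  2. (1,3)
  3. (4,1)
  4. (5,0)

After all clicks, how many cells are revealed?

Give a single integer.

Answer: 15

Derivation:
Click 1 (3,1) count=1: revealed 1 new [(3,1)] -> total=1
Click 2 (1,3) count=3: revealed 1 new [(1,3)] -> total=2
Click 3 (4,1) count=0: revealed 13 new [(2,1) (2,2) (2,3) (3,0) (3,2) (3,3) (4,0) (4,1) (4,2) (4,3) (5,0) (5,1) (5,2)] -> total=15
Click 4 (5,0) count=0: revealed 0 new [(none)] -> total=15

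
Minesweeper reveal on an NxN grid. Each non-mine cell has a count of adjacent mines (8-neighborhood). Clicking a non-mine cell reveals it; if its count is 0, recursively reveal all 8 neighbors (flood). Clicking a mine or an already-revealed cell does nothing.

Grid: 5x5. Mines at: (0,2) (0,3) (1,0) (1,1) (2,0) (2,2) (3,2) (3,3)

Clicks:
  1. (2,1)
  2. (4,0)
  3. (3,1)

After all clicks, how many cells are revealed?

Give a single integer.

Click 1 (2,1) count=5: revealed 1 new [(2,1)] -> total=1
Click 2 (4,0) count=0: revealed 4 new [(3,0) (3,1) (4,0) (4,1)] -> total=5
Click 3 (3,1) count=3: revealed 0 new [(none)] -> total=5

Answer: 5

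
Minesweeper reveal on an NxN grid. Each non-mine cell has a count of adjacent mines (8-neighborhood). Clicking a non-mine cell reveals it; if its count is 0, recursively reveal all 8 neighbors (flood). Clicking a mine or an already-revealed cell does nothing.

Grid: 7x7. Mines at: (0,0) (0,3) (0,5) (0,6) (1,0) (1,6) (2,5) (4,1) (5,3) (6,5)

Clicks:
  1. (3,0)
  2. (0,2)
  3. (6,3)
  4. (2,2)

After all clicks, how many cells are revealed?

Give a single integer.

Click 1 (3,0) count=1: revealed 1 new [(3,0)] -> total=1
Click 2 (0,2) count=1: revealed 1 new [(0,2)] -> total=2
Click 3 (6,3) count=1: revealed 1 new [(6,3)] -> total=3
Click 4 (2,2) count=0: revealed 15 new [(1,1) (1,2) (1,3) (1,4) (2,1) (2,2) (2,3) (2,4) (3,1) (3,2) (3,3) (3,4) (4,2) (4,3) (4,4)] -> total=18

Answer: 18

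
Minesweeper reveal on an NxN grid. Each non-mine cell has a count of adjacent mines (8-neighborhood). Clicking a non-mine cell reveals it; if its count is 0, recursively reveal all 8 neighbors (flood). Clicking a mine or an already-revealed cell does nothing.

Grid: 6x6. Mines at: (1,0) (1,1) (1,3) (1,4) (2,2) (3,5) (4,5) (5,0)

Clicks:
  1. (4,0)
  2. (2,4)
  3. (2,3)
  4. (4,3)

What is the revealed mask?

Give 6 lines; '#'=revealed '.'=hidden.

Answer: ......
......
...##.
.####.
#####.
.####.

Derivation:
Click 1 (4,0) count=1: revealed 1 new [(4,0)] -> total=1
Click 2 (2,4) count=3: revealed 1 new [(2,4)] -> total=2
Click 3 (2,3) count=3: revealed 1 new [(2,3)] -> total=3
Click 4 (4,3) count=0: revealed 12 new [(3,1) (3,2) (3,3) (3,4) (4,1) (4,2) (4,3) (4,4) (5,1) (5,2) (5,3) (5,4)] -> total=15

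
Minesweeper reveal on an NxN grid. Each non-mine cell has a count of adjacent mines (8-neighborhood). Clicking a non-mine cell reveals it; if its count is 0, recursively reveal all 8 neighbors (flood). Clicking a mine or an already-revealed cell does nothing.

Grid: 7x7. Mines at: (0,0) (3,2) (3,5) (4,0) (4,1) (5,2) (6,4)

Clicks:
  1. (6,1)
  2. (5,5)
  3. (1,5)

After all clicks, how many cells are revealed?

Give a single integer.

Click 1 (6,1) count=1: revealed 1 new [(6,1)] -> total=1
Click 2 (5,5) count=1: revealed 1 new [(5,5)] -> total=2
Click 3 (1,5) count=0: revealed 18 new [(0,1) (0,2) (0,3) (0,4) (0,5) (0,6) (1,1) (1,2) (1,3) (1,4) (1,5) (1,6) (2,1) (2,2) (2,3) (2,4) (2,5) (2,6)] -> total=20

Answer: 20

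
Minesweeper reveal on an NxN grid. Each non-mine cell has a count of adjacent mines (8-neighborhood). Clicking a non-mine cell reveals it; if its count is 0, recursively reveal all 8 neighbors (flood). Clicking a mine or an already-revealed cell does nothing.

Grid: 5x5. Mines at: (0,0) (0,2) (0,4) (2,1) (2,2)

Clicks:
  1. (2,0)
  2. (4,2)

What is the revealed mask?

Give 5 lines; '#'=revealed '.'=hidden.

Click 1 (2,0) count=1: revealed 1 new [(2,0)] -> total=1
Click 2 (4,2) count=0: revealed 14 new [(1,3) (1,4) (2,3) (2,4) (3,0) (3,1) (3,2) (3,3) (3,4) (4,0) (4,1) (4,2) (4,3) (4,4)] -> total=15

Answer: .....
...##
#..##
#####
#####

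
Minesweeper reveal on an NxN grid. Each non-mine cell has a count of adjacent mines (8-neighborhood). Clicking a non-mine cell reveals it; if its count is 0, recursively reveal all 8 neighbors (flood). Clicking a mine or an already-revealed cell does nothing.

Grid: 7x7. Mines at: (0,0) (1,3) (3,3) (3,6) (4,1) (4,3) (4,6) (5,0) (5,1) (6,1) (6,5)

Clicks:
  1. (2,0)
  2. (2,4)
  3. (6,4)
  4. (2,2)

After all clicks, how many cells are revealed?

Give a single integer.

Answer: 11

Derivation:
Click 1 (2,0) count=0: revealed 9 new [(1,0) (1,1) (1,2) (2,0) (2,1) (2,2) (3,0) (3,1) (3,2)] -> total=9
Click 2 (2,4) count=2: revealed 1 new [(2,4)] -> total=10
Click 3 (6,4) count=1: revealed 1 new [(6,4)] -> total=11
Click 4 (2,2) count=2: revealed 0 new [(none)] -> total=11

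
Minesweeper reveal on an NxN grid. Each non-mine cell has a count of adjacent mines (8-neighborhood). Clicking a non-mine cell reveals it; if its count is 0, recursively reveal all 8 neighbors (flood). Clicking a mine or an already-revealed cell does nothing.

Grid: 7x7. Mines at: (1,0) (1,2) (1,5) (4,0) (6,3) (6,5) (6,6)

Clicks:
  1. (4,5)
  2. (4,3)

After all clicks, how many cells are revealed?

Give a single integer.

Answer: 24

Derivation:
Click 1 (4,5) count=0: revealed 24 new [(2,1) (2,2) (2,3) (2,4) (2,5) (2,6) (3,1) (3,2) (3,3) (3,4) (3,5) (3,6) (4,1) (4,2) (4,3) (4,4) (4,5) (4,6) (5,1) (5,2) (5,3) (5,4) (5,5) (5,6)] -> total=24
Click 2 (4,3) count=0: revealed 0 new [(none)] -> total=24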